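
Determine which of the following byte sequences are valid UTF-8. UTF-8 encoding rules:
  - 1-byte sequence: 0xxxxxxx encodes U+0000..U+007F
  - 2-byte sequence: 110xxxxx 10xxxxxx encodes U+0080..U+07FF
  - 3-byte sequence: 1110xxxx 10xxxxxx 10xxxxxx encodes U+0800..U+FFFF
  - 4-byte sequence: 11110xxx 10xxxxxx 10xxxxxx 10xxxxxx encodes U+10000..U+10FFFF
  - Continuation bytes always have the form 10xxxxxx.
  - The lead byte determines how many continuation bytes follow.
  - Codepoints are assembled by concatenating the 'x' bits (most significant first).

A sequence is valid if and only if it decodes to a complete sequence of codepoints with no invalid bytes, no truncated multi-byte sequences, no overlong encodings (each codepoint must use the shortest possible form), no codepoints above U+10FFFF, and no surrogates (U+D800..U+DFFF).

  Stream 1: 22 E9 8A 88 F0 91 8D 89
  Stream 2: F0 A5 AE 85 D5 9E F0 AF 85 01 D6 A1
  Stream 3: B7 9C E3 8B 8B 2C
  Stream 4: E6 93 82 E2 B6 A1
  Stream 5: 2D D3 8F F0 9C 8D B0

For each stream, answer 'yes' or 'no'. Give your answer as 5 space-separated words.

Answer: yes no no yes yes

Derivation:
Stream 1: decodes cleanly. VALID
Stream 2: error at byte offset 9. INVALID
Stream 3: error at byte offset 0. INVALID
Stream 4: decodes cleanly. VALID
Stream 5: decodes cleanly. VALID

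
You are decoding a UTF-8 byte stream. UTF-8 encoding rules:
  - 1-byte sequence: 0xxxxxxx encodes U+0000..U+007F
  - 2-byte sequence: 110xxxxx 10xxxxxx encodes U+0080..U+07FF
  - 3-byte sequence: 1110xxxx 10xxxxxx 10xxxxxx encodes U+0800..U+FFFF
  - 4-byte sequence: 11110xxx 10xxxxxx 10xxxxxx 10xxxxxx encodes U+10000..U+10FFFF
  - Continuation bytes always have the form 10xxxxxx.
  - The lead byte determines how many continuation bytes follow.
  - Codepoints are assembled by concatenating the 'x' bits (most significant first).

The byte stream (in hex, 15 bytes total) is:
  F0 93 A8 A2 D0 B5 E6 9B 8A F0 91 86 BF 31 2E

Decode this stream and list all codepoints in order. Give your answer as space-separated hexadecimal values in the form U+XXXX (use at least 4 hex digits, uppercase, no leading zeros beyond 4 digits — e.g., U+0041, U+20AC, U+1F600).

Answer: U+13A22 U+0435 U+66CA U+111BF U+0031 U+002E

Derivation:
Byte[0]=F0: 4-byte lead, need 3 cont bytes. acc=0x0
Byte[1]=93: continuation. acc=(acc<<6)|0x13=0x13
Byte[2]=A8: continuation. acc=(acc<<6)|0x28=0x4E8
Byte[3]=A2: continuation. acc=(acc<<6)|0x22=0x13A22
Completed: cp=U+13A22 (starts at byte 0)
Byte[4]=D0: 2-byte lead, need 1 cont bytes. acc=0x10
Byte[5]=B5: continuation. acc=(acc<<6)|0x35=0x435
Completed: cp=U+0435 (starts at byte 4)
Byte[6]=E6: 3-byte lead, need 2 cont bytes. acc=0x6
Byte[7]=9B: continuation. acc=(acc<<6)|0x1B=0x19B
Byte[8]=8A: continuation. acc=(acc<<6)|0x0A=0x66CA
Completed: cp=U+66CA (starts at byte 6)
Byte[9]=F0: 4-byte lead, need 3 cont bytes. acc=0x0
Byte[10]=91: continuation. acc=(acc<<6)|0x11=0x11
Byte[11]=86: continuation. acc=(acc<<6)|0x06=0x446
Byte[12]=BF: continuation. acc=(acc<<6)|0x3F=0x111BF
Completed: cp=U+111BF (starts at byte 9)
Byte[13]=31: 1-byte ASCII. cp=U+0031
Byte[14]=2E: 1-byte ASCII. cp=U+002E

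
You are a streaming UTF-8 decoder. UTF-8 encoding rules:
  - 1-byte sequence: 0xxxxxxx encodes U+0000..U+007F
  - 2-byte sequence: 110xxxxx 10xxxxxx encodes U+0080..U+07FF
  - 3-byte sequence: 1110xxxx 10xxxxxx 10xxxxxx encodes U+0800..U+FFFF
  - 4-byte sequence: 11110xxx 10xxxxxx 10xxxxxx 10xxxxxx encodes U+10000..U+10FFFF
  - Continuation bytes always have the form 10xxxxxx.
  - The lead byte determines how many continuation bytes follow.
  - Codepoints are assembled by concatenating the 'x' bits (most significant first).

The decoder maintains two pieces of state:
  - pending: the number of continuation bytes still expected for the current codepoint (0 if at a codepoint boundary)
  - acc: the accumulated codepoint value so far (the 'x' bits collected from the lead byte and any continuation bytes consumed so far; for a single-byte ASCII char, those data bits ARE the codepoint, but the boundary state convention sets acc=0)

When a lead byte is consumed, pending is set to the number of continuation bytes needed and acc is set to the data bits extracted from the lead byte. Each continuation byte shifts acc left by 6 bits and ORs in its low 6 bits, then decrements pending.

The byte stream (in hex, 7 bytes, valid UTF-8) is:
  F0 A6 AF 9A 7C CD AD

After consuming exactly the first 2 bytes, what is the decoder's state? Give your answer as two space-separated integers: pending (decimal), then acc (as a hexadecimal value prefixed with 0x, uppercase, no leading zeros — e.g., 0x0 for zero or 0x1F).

Answer: 2 0x26

Derivation:
Byte[0]=F0: 4-byte lead. pending=3, acc=0x0
Byte[1]=A6: continuation. acc=(acc<<6)|0x26=0x26, pending=2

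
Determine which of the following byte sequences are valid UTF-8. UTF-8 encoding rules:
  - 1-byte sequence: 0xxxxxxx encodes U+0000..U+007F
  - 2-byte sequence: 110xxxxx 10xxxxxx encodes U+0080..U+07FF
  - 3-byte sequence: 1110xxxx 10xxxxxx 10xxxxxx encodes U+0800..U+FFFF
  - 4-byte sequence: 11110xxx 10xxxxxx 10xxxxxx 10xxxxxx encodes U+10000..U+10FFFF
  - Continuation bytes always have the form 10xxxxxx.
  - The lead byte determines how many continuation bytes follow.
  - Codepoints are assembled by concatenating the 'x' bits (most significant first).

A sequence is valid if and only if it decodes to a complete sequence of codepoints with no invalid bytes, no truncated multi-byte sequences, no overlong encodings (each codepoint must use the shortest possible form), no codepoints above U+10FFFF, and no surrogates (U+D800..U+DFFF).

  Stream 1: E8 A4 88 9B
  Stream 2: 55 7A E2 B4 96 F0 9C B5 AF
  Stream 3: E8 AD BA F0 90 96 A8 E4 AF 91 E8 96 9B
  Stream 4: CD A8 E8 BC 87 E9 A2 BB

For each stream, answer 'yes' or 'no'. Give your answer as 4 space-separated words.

Stream 1: error at byte offset 3. INVALID
Stream 2: decodes cleanly. VALID
Stream 3: decodes cleanly. VALID
Stream 4: decodes cleanly. VALID

Answer: no yes yes yes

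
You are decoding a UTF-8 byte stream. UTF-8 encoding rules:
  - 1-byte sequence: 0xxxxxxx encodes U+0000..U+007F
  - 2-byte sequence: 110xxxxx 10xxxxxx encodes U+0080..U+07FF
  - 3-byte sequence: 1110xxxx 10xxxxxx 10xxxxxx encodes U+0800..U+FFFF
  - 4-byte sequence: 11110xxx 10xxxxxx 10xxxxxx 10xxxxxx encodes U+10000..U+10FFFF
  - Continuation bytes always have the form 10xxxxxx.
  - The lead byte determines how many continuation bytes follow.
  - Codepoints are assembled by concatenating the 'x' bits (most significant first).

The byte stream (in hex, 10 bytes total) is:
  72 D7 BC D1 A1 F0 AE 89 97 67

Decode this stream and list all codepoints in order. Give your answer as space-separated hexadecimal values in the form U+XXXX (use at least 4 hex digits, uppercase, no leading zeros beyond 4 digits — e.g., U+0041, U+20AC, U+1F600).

Answer: U+0072 U+05FC U+0461 U+2E257 U+0067

Derivation:
Byte[0]=72: 1-byte ASCII. cp=U+0072
Byte[1]=D7: 2-byte lead, need 1 cont bytes. acc=0x17
Byte[2]=BC: continuation. acc=(acc<<6)|0x3C=0x5FC
Completed: cp=U+05FC (starts at byte 1)
Byte[3]=D1: 2-byte lead, need 1 cont bytes. acc=0x11
Byte[4]=A1: continuation. acc=(acc<<6)|0x21=0x461
Completed: cp=U+0461 (starts at byte 3)
Byte[5]=F0: 4-byte lead, need 3 cont bytes. acc=0x0
Byte[6]=AE: continuation. acc=(acc<<6)|0x2E=0x2E
Byte[7]=89: continuation. acc=(acc<<6)|0x09=0xB89
Byte[8]=97: continuation. acc=(acc<<6)|0x17=0x2E257
Completed: cp=U+2E257 (starts at byte 5)
Byte[9]=67: 1-byte ASCII. cp=U+0067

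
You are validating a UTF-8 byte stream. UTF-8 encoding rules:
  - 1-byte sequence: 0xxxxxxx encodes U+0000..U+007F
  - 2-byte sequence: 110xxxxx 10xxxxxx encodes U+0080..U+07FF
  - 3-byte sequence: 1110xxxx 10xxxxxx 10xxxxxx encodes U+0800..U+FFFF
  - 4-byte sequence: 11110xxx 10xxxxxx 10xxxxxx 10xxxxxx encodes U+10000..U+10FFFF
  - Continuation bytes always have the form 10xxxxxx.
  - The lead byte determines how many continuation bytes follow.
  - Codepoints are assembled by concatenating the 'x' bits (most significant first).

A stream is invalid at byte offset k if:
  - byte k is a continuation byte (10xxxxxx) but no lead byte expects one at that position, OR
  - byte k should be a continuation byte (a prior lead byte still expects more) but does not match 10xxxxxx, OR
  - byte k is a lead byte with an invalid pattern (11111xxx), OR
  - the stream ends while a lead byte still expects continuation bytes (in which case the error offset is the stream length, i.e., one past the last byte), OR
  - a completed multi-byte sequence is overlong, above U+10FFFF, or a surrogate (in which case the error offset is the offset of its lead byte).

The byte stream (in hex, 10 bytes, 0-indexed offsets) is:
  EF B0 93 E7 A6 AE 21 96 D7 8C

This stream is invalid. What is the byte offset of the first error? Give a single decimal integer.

Answer: 7

Derivation:
Byte[0]=EF: 3-byte lead, need 2 cont bytes. acc=0xF
Byte[1]=B0: continuation. acc=(acc<<6)|0x30=0x3F0
Byte[2]=93: continuation. acc=(acc<<6)|0x13=0xFC13
Completed: cp=U+FC13 (starts at byte 0)
Byte[3]=E7: 3-byte lead, need 2 cont bytes. acc=0x7
Byte[4]=A6: continuation. acc=(acc<<6)|0x26=0x1E6
Byte[5]=AE: continuation. acc=(acc<<6)|0x2E=0x79AE
Completed: cp=U+79AE (starts at byte 3)
Byte[6]=21: 1-byte ASCII. cp=U+0021
Byte[7]=96: INVALID lead byte (not 0xxx/110x/1110/11110)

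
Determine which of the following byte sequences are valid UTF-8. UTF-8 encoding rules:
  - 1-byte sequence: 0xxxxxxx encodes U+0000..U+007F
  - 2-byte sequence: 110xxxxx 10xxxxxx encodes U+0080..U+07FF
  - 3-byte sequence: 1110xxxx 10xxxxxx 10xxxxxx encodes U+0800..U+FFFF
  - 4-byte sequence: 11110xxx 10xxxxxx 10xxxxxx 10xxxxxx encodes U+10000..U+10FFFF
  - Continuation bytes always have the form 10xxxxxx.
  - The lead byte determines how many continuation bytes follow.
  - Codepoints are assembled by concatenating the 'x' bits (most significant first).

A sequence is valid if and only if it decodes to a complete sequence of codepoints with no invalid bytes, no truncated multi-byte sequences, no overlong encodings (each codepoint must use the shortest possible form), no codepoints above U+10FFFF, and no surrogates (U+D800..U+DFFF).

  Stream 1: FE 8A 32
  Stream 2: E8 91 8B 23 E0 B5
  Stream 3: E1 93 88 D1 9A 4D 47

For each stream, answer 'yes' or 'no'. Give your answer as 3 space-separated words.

Stream 1: error at byte offset 0. INVALID
Stream 2: error at byte offset 6. INVALID
Stream 3: decodes cleanly. VALID

Answer: no no yes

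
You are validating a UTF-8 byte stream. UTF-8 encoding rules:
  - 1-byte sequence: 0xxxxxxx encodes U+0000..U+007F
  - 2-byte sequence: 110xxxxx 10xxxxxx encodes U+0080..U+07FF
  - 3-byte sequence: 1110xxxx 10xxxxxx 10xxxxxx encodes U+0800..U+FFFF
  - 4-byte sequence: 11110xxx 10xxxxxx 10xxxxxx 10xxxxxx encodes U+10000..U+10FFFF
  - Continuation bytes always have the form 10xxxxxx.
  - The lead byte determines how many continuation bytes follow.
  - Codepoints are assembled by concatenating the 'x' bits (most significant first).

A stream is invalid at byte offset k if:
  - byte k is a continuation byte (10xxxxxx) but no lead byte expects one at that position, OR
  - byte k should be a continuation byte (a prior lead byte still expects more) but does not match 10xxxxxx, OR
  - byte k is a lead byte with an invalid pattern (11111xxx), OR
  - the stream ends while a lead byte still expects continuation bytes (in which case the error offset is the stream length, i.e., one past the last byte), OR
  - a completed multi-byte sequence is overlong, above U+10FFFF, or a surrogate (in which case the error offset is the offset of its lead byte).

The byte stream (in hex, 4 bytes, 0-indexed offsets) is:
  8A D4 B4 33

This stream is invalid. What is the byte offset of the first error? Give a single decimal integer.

Byte[0]=8A: INVALID lead byte (not 0xxx/110x/1110/11110)

Answer: 0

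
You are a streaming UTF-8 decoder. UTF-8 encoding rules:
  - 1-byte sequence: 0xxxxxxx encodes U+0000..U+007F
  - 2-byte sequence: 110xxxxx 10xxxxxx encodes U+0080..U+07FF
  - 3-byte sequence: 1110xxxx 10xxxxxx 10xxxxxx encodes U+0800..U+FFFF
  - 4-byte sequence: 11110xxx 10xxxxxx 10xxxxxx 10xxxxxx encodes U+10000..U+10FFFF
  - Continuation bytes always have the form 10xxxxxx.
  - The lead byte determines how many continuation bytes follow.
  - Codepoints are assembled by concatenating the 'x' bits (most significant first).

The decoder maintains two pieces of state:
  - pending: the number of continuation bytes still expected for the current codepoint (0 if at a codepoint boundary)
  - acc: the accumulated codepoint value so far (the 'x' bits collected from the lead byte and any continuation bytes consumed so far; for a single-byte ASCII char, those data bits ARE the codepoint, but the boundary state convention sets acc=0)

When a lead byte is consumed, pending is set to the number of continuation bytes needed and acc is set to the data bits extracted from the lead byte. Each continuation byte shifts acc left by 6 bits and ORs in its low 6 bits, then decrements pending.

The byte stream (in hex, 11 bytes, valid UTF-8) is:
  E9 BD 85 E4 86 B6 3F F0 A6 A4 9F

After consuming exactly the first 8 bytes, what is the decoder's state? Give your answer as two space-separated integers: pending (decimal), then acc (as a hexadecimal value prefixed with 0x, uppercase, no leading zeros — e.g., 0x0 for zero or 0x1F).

Answer: 3 0x0

Derivation:
Byte[0]=E9: 3-byte lead. pending=2, acc=0x9
Byte[1]=BD: continuation. acc=(acc<<6)|0x3D=0x27D, pending=1
Byte[2]=85: continuation. acc=(acc<<6)|0x05=0x9F45, pending=0
Byte[3]=E4: 3-byte lead. pending=2, acc=0x4
Byte[4]=86: continuation. acc=(acc<<6)|0x06=0x106, pending=1
Byte[5]=B6: continuation. acc=(acc<<6)|0x36=0x41B6, pending=0
Byte[6]=3F: 1-byte. pending=0, acc=0x0
Byte[7]=F0: 4-byte lead. pending=3, acc=0x0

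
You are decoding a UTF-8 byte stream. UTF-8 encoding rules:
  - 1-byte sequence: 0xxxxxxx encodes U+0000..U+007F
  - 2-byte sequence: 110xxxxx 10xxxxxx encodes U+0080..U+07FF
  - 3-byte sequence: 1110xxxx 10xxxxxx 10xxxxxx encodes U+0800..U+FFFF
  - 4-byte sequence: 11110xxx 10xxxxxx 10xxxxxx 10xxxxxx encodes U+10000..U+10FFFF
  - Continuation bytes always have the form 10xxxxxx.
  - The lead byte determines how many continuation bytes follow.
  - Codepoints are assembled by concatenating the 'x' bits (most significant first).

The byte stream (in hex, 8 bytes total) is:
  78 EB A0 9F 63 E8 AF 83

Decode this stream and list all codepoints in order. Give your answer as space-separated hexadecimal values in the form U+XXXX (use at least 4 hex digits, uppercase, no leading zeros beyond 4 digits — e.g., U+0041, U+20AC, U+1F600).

Answer: U+0078 U+B81F U+0063 U+8BC3

Derivation:
Byte[0]=78: 1-byte ASCII. cp=U+0078
Byte[1]=EB: 3-byte lead, need 2 cont bytes. acc=0xB
Byte[2]=A0: continuation. acc=(acc<<6)|0x20=0x2E0
Byte[3]=9F: continuation. acc=(acc<<6)|0x1F=0xB81F
Completed: cp=U+B81F (starts at byte 1)
Byte[4]=63: 1-byte ASCII. cp=U+0063
Byte[5]=E8: 3-byte lead, need 2 cont bytes. acc=0x8
Byte[6]=AF: continuation. acc=(acc<<6)|0x2F=0x22F
Byte[7]=83: continuation. acc=(acc<<6)|0x03=0x8BC3
Completed: cp=U+8BC3 (starts at byte 5)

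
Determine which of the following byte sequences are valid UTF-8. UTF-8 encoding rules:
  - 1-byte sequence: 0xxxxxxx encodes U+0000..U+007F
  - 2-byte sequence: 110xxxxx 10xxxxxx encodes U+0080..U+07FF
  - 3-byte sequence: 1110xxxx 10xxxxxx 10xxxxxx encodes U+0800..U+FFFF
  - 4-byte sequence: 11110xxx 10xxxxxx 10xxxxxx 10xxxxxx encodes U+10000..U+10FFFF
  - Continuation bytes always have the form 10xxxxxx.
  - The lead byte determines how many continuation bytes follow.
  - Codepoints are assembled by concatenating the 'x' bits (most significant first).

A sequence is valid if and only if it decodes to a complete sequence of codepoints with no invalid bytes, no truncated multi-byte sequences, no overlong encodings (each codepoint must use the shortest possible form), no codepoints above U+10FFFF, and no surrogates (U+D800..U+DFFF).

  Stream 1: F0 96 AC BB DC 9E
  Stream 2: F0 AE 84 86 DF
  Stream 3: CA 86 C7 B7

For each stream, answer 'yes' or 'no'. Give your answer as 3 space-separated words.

Answer: yes no yes

Derivation:
Stream 1: decodes cleanly. VALID
Stream 2: error at byte offset 5. INVALID
Stream 3: decodes cleanly. VALID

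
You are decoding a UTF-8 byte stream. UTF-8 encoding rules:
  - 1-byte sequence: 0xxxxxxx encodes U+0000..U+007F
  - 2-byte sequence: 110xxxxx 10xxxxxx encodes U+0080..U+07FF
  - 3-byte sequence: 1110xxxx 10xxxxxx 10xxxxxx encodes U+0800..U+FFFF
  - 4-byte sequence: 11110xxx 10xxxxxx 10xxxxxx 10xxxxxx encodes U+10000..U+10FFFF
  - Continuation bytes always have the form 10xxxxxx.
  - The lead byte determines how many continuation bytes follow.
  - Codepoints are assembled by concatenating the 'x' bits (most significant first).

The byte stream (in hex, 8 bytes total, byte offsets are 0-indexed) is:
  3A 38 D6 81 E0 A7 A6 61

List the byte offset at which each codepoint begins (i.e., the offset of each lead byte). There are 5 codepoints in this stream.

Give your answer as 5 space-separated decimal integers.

Answer: 0 1 2 4 7

Derivation:
Byte[0]=3A: 1-byte ASCII. cp=U+003A
Byte[1]=38: 1-byte ASCII. cp=U+0038
Byte[2]=D6: 2-byte lead, need 1 cont bytes. acc=0x16
Byte[3]=81: continuation. acc=(acc<<6)|0x01=0x581
Completed: cp=U+0581 (starts at byte 2)
Byte[4]=E0: 3-byte lead, need 2 cont bytes. acc=0x0
Byte[5]=A7: continuation. acc=(acc<<6)|0x27=0x27
Byte[6]=A6: continuation. acc=(acc<<6)|0x26=0x9E6
Completed: cp=U+09E6 (starts at byte 4)
Byte[7]=61: 1-byte ASCII. cp=U+0061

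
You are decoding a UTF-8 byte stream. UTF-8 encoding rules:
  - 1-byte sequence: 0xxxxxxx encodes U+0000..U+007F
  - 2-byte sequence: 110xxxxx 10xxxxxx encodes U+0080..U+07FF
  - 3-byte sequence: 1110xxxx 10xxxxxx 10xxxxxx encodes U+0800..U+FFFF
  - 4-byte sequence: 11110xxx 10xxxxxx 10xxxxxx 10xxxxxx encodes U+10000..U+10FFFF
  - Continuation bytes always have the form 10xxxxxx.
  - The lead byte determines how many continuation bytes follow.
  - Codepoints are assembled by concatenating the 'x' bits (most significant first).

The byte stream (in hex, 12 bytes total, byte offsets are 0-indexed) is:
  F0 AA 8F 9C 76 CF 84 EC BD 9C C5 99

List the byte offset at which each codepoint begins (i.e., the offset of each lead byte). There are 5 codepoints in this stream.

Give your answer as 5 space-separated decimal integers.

Byte[0]=F0: 4-byte lead, need 3 cont bytes. acc=0x0
Byte[1]=AA: continuation. acc=(acc<<6)|0x2A=0x2A
Byte[2]=8F: continuation. acc=(acc<<6)|0x0F=0xA8F
Byte[3]=9C: continuation. acc=(acc<<6)|0x1C=0x2A3DC
Completed: cp=U+2A3DC (starts at byte 0)
Byte[4]=76: 1-byte ASCII. cp=U+0076
Byte[5]=CF: 2-byte lead, need 1 cont bytes. acc=0xF
Byte[6]=84: continuation. acc=(acc<<6)|0x04=0x3C4
Completed: cp=U+03C4 (starts at byte 5)
Byte[7]=EC: 3-byte lead, need 2 cont bytes. acc=0xC
Byte[8]=BD: continuation. acc=(acc<<6)|0x3D=0x33D
Byte[9]=9C: continuation. acc=(acc<<6)|0x1C=0xCF5C
Completed: cp=U+CF5C (starts at byte 7)
Byte[10]=C5: 2-byte lead, need 1 cont bytes. acc=0x5
Byte[11]=99: continuation. acc=(acc<<6)|0x19=0x159
Completed: cp=U+0159 (starts at byte 10)

Answer: 0 4 5 7 10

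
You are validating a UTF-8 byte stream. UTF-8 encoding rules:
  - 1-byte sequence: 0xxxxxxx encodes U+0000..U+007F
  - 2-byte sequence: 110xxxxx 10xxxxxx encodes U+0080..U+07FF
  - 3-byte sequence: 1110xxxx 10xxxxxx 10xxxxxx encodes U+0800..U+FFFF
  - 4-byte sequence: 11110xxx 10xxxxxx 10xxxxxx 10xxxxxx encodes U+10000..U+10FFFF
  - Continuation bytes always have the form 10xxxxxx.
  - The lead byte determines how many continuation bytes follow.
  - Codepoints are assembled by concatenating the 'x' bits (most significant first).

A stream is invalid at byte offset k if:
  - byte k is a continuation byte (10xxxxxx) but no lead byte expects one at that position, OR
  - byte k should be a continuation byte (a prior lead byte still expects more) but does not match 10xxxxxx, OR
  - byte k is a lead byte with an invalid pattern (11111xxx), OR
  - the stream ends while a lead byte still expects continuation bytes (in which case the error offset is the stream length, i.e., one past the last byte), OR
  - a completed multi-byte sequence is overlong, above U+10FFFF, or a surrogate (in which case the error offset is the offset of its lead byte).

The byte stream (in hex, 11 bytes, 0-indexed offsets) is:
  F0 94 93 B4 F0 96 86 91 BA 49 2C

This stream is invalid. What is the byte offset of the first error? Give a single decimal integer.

Answer: 8

Derivation:
Byte[0]=F0: 4-byte lead, need 3 cont bytes. acc=0x0
Byte[1]=94: continuation. acc=(acc<<6)|0x14=0x14
Byte[2]=93: continuation. acc=(acc<<6)|0x13=0x513
Byte[3]=B4: continuation. acc=(acc<<6)|0x34=0x144F4
Completed: cp=U+144F4 (starts at byte 0)
Byte[4]=F0: 4-byte lead, need 3 cont bytes. acc=0x0
Byte[5]=96: continuation. acc=(acc<<6)|0x16=0x16
Byte[6]=86: continuation. acc=(acc<<6)|0x06=0x586
Byte[7]=91: continuation. acc=(acc<<6)|0x11=0x16191
Completed: cp=U+16191 (starts at byte 4)
Byte[8]=BA: INVALID lead byte (not 0xxx/110x/1110/11110)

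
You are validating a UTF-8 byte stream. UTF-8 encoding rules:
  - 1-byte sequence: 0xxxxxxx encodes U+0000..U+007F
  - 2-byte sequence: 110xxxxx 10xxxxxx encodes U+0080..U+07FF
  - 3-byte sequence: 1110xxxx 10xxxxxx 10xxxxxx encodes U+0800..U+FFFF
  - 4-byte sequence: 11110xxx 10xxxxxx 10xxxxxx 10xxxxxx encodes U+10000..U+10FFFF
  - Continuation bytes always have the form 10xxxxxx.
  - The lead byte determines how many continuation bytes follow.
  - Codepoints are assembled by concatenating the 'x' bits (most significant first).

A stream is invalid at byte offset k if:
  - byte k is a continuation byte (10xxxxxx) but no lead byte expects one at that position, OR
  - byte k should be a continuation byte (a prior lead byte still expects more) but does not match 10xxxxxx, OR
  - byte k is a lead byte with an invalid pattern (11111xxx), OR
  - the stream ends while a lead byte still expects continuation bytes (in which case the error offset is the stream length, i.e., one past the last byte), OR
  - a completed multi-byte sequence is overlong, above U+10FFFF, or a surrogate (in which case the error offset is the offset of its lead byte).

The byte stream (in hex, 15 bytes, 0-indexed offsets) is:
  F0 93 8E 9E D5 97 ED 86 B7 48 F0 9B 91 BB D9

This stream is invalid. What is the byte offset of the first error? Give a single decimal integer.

Byte[0]=F0: 4-byte lead, need 3 cont bytes. acc=0x0
Byte[1]=93: continuation. acc=(acc<<6)|0x13=0x13
Byte[2]=8E: continuation. acc=(acc<<6)|0x0E=0x4CE
Byte[3]=9E: continuation. acc=(acc<<6)|0x1E=0x1339E
Completed: cp=U+1339E (starts at byte 0)
Byte[4]=D5: 2-byte lead, need 1 cont bytes. acc=0x15
Byte[5]=97: continuation. acc=(acc<<6)|0x17=0x557
Completed: cp=U+0557 (starts at byte 4)
Byte[6]=ED: 3-byte lead, need 2 cont bytes. acc=0xD
Byte[7]=86: continuation. acc=(acc<<6)|0x06=0x346
Byte[8]=B7: continuation. acc=(acc<<6)|0x37=0xD1B7
Completed: cp=U+D1B7 (starts at byte 6)
Byte[9]=48: 1-byte ASCII. cp=U+0048
Byte[10]=F0: 4-byte lead, need 3 cont bytes. acc=0x0
Byte[11]=9B: continuation. acc=(acc<<6)|0x1B=0x1B
Byte[12]=91: continuation. acc=(acc<<6)|0x11=0x6D1
Byte[13]=BB: continuation. acc=(acc<<6)|0x3B=0x1B47B
Completed: cp=U+1B47B (starts at byte 10)
Byte[14]=D9: 2-byte lead, need 1 cont bytes. acc=0x19
Byte[15]: stream ended, expected continuation. INVALID

Answer: 15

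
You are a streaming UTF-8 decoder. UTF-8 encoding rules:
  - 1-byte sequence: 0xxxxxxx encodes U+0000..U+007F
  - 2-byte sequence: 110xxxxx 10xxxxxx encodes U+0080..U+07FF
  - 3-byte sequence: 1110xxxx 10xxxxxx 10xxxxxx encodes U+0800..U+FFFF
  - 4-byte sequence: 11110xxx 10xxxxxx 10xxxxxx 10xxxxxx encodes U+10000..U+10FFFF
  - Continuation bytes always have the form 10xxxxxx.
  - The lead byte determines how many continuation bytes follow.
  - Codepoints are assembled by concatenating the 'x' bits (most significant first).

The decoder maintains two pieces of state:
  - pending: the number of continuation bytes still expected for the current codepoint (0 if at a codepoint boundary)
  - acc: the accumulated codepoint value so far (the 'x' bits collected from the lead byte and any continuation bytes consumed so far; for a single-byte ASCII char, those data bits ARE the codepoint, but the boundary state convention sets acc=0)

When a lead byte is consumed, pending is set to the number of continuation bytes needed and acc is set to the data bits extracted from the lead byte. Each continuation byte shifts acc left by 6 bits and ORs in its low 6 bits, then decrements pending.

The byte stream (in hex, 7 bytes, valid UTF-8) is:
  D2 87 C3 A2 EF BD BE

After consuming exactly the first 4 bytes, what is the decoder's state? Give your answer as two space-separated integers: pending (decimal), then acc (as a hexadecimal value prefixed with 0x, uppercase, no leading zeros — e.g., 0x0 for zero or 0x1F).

Byte[0]=D2: 2-byte lead. pending=1, acc=0x12
Byte[1]=87: continuation. acc=(acc<<6)|0x07=0x487, pending=0
Byte[2]=C3: 2-byte lead. pending=1, acc=0x3
Byte[3]=A2: continuation. acc=(acc<<6)|0x22=0xE2, pending=0

Answer: 0 0xE2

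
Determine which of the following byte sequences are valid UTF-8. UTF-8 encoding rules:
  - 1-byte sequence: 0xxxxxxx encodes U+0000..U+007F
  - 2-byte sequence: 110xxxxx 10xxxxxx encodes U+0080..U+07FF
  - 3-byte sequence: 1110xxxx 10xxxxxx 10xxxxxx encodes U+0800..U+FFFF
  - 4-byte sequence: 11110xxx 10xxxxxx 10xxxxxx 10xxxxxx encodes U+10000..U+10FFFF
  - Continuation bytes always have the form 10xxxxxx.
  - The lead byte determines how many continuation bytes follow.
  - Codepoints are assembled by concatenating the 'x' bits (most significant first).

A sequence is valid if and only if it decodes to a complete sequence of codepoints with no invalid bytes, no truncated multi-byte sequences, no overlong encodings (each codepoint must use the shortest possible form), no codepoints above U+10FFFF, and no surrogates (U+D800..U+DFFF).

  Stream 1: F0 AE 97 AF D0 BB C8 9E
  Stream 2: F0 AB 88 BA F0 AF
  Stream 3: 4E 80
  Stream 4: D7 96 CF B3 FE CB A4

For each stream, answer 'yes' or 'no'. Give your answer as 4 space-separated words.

Stream 1: decodes cleanly. VALID
Stream 2: error at byte offset 6. INVALID
Stream 3: error at byte offset 1. INVALID
Stream 4: error at byte offset 4. INVALID

Answer: yes no no no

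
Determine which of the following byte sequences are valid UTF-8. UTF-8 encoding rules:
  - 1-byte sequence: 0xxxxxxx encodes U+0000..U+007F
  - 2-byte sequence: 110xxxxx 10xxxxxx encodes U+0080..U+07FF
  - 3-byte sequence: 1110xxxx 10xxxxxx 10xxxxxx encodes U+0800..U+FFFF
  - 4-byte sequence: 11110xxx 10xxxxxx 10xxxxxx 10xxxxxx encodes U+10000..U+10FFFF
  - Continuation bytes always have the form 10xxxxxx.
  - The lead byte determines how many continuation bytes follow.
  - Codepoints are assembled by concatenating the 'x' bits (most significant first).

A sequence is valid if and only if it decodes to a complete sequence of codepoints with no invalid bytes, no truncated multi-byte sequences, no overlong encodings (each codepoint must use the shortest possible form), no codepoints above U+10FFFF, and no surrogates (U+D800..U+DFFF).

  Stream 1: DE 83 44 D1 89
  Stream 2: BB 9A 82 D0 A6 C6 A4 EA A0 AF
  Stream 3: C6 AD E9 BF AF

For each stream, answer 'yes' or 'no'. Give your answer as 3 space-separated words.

Answer: yes no yes

Derivation:
Stream 1: decodes cleanly. VALID
Stream 2: error at byte offset 0. INVALID
Stream 3: decodes cleanly. VALID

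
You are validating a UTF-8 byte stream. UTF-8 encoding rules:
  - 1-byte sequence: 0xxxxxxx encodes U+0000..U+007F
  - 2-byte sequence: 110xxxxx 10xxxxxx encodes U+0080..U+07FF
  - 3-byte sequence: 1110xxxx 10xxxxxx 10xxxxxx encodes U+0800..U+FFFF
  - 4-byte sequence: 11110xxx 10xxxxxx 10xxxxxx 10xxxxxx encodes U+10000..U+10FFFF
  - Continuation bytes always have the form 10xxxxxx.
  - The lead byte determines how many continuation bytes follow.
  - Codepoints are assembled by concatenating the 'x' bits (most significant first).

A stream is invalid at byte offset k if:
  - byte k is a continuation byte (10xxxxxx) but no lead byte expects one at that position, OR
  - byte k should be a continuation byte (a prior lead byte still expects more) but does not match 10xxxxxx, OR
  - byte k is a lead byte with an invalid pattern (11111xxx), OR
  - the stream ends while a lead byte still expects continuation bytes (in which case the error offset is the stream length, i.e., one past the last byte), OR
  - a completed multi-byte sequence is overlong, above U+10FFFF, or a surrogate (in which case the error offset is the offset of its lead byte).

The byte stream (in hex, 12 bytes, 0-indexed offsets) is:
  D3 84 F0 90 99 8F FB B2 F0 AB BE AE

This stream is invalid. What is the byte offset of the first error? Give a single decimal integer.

Byte[0]=D3: 2-byte lead, need 1 cont bytes. acc=0x13
Byte[1]=84: continuation. acc=(acc<<6)|0x04=0x4C4
Completed: cp=U+04C4 (starts at byte 0)
Byte[2]=F0: 4-byte lead, need 3 cont bytes. acc=0x0
Byte[3]=90: continuation. acc=(acc<<6)|0x10=0x10
Byte[4]=99: continuation. acc=(acc<<6)|0x19=0x419
Byte[5]=8F: continuation. acc=(acc<<6)|0x0F=0x1064F
Completed: cp=U+1064F (starts at byte 2)
Byte[6]=FB: INVALID lead byte (not 0xxx/110x/1110/11110)

Answer: 6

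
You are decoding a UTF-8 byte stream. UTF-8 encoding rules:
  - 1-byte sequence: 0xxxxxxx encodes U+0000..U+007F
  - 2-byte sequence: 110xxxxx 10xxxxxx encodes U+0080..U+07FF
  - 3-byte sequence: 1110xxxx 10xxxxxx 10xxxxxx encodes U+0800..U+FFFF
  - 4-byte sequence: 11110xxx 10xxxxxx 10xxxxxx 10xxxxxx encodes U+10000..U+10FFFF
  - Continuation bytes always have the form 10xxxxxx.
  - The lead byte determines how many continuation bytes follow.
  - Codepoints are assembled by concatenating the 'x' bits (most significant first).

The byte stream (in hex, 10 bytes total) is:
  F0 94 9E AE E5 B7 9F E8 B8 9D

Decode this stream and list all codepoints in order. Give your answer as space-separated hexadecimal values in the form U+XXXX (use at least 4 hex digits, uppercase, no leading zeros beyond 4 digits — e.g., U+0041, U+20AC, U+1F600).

Byte[0]=F0: 4-byte lead, need 3 cont bytes. acc=0x0
Byte[1]=94: continuation. acc=(acc<<6)|0x14=0x14
Byte[2]=9E: continuation. acc=(acc<<6)|0x1E=0x51E
Byte[3]=AE: continuation. acc=(acc<<6)|0x2E=0x147AE
Completed: cp=U+147AE (starts at byte 0)
Byte[4]=E5: 3-byte lead, need 2 cont bytes. acc=0x5
Byte[5]=B7: continuation. acc=(acc<<6)|0x37=0x177
Byte[6]=9F: continuation. acc=(acc<<6)|0x1F=0x5DDF
Completed: cp=U+5DDF (starts at byte 4)
Byte[7]=E8: 3-byte lead, need 2 cont bytes. acc=0x8
Byte[8]=B8: continuation. acc=(acc<<6)|0x38=0x238
Byte[9]=9D: continuation. acc=(acc<<6)|0x1D=0x8E1D
Completed: cp=U+8E1D (starts at byte 7)

Answer: U+147AE U+5DDF U+8E1D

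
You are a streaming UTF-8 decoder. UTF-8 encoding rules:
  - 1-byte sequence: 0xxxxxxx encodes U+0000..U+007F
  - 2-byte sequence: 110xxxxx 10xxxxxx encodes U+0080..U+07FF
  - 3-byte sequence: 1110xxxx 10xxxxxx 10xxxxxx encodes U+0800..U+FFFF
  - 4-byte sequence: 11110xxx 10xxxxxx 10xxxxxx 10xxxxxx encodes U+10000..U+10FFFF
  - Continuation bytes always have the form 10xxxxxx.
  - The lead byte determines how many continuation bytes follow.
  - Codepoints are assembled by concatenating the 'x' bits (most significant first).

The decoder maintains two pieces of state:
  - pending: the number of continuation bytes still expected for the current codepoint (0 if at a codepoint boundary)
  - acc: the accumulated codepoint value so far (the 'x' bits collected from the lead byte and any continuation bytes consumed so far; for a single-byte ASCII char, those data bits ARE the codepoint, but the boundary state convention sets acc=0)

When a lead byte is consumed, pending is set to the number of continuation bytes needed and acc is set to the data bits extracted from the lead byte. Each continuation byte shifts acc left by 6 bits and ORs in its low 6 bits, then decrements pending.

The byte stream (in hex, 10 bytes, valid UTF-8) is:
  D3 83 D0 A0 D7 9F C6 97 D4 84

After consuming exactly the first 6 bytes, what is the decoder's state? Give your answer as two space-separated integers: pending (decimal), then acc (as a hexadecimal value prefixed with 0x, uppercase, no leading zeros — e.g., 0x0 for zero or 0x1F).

Byte[0]=D3: 2-byte lead. pending=1, acc=0x13
Byte[1]=83: continuation. acc=(acc<<6)|0x03=0x4C3, pending=0
Byte[2]=D0: 2-byte lead. pending=1, acc=0x10
Byte[3]=A0: continuation. acc=(acc<<6)|0x20=0x420, pending=0
Byte[4]=D7: 2-byte lead. pending=1, acc=0x17
Byte[5]=9F: continuation. acc=(acc<<6)|0x1F=0x5DF, pending=0

Answer: 0 0x5DF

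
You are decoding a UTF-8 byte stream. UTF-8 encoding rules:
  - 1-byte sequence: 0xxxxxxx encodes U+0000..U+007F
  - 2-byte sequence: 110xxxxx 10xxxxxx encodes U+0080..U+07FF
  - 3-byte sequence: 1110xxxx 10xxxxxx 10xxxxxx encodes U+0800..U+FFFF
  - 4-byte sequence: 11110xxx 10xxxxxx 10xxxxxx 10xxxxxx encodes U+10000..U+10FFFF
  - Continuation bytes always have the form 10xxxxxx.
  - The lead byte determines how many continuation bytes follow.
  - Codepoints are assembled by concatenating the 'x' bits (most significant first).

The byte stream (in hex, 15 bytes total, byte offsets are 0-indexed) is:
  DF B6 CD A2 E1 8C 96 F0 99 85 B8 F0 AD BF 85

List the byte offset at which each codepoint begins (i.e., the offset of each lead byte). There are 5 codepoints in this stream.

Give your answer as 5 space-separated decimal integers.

Answer: 0 2 4 7 11

Derivation:
Byte[0]=DF: 2-byte lead, need 1 cont bytes. acc=0x1F
Byte[1]=B6: continuation. acc=(acc<<6)|0x36=0x7F6
Completed: cp=U+07F6 (starts at byte 0)
Byte[2]=CD: 2-byte lead, need 1 cont bytes. acc=0xD
Byte[3]=A2: continuation. acc=(acc<<6)|0x22=0x362
Completed: cp=U+0362 (starts at byte 2)
Byte[4]=E1: 3-byte lead, need 2 cont bytes. acc=0x1
Byte[5]=8C: continuation. acc=(acc<<6)|0x0C=0x4C
Byte[6]=96: continuation. acc=(acc<<6)|0x16=0x1316
Completed: cp=U+1316 (starts at byte 4)
Byte[7]=F0: 4-byte lead, need 3 cont bytes. acc=0x0
Byte[8]=99: continuation. acc=(acc<<6)|0x19=0x19
Byte[9]=85: continuation. acc=(acc<<6)|0x05=0x645
Byte[10]=B8: continuation. acc=(acc<<6)|0x38=0x19178
Completed: cp=U+19178 (starts at byte 7)
Byte[11]=F0: 4-byte lead, need 3 cont bytes. acc=0x0
Byte[12]=AD: continuation. acc=(acc<<6)|0x2D=0x2D
Byte[13]=BF: continuation. acc=(acc<<6)|0x3F=0xB7F
Byte[14]=85: continuation. acc=(acc<<6)|0x05=0x2DFC5
Completed: cp=U+2DFC5 (starts at byte 11)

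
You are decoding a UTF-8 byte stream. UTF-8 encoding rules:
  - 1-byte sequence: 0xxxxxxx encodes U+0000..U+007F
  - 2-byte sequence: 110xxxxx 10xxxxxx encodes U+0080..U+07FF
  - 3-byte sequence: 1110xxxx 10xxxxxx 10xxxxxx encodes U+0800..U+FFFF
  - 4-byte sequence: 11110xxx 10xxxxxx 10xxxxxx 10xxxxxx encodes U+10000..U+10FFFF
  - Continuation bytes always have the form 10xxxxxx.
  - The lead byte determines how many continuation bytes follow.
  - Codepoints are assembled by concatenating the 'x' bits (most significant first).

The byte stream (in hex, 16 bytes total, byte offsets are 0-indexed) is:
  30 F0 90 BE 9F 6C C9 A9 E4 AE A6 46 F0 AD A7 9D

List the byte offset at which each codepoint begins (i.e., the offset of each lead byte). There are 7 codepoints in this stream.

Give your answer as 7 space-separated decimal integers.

Answer: 0 1 5 6 8 11 12

Derivation:
Byte[0]=30: 1-byte ASCII. cp=U+0030
Byte[1]=F0: 4-byte lead, need 3 cont bytes. acc=0x0
Byte[2]=90: continuation. acc=(acc<<6)|0x10=0x10
Byte[3]=BE: continuation. acc=(acc<<6)|0x3E=0x43E
Byte[4]=9F: continuation. acc=(acc<<6)|0x1F=0x10F9F
Completed: cp=U+10F9F (starts at byte 1)
Byte[5]=6C: 1-byte ASCII. cp=U+006C
Byte[6]=C9: 2-byte lead, need 1 cont bytes. acc=0x9
Byte[7]=A9: continuation. acc=(acc<<6)|0x29=0x269
Completed: cp=U+0269 (starts at byte 6)
Byte[8]=E4: 3-byte lead, need 2 cont bytes. acc=0x4
Byte[9]=AE: continuation. acc=(acc<<6)|0x2E=0x12E
Byte[10]=A6: continuation. acc=(acc<<6)|0x26=0x4BA6
Completed: cp=U+4BA6 (starts at byte 8)
Byte[11]=46: 1-byte ASCII. cp=U+0046
Byte[12]=F0: 4-byte lead, need 3 cont bytes. acc=0x0
Byte[13]=AD: continuation. acc=(acc<<6)|0x2D=0x2D
Byte[14]=A7: continuation. acc=(acc<<6)|0x27=0xB67
Byte[15]=9D: continuation. acc=(acc<<6)|0x1D=0x2D9DD
Completed: cp=U+2D9DD (starts at byte 12)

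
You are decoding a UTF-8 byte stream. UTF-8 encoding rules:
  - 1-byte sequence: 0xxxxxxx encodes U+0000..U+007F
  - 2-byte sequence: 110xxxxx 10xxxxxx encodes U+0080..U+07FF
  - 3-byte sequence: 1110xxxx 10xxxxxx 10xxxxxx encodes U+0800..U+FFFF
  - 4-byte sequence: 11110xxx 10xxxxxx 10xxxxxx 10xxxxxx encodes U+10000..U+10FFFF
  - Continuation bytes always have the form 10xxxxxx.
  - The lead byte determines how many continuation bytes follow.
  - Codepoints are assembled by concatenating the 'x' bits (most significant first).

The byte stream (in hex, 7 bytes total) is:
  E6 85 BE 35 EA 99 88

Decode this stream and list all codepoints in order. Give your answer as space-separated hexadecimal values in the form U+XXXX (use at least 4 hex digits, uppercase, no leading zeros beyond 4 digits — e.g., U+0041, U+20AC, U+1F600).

Byte[0]=E6: 3-byte lead, need 2 cont bytes. acc=0x6
Byte[1]=85: continuation. acc=(acc<<6)|0x05=0x185
Byte[2]=BE: continuation. acc=(acc<<6)|0x3E=0x617E
Completed: cp=U+617E (starts at byte 0)
Byte[3]=35: 1-byte ASCII. cp=U+0035
Byte[4]=EA: 3-byte lead, need 2 cont bytes. acc=0xA
Byte[5]=99: continuation. acc=(acc<<6)|0x19=0x299
Byte[6]=88: continuation. acc=(acc<<6)|0x08=0xA648
Completed: cp=U+A648 (starts at byte 4)

Answer: U+617E U+0035 U+A648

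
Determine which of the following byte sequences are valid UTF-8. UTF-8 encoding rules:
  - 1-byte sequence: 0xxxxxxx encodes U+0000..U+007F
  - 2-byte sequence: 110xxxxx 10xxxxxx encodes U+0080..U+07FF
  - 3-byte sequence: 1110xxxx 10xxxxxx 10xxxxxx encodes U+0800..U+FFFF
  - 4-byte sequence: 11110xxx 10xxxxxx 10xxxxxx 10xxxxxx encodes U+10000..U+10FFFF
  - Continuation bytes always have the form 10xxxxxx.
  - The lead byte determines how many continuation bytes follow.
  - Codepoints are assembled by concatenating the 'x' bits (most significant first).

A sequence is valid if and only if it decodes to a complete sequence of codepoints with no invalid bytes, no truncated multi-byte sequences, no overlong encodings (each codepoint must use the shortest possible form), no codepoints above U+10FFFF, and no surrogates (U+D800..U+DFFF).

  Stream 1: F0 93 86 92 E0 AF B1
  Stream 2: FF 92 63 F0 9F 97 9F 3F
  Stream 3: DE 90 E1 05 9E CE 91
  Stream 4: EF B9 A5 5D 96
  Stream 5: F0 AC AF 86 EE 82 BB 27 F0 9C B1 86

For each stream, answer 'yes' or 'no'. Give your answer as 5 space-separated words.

Answer: yes no no no yes

Derivation:
Stream 1: decodes cleanly. VALID
Stream 2: error at byte offset 0. INVALID
Stream 3: error at byte offset 3. INVALID
Stream 4: error at byte offset 4. INVALID
Stream 5: decodes cleanly. VALID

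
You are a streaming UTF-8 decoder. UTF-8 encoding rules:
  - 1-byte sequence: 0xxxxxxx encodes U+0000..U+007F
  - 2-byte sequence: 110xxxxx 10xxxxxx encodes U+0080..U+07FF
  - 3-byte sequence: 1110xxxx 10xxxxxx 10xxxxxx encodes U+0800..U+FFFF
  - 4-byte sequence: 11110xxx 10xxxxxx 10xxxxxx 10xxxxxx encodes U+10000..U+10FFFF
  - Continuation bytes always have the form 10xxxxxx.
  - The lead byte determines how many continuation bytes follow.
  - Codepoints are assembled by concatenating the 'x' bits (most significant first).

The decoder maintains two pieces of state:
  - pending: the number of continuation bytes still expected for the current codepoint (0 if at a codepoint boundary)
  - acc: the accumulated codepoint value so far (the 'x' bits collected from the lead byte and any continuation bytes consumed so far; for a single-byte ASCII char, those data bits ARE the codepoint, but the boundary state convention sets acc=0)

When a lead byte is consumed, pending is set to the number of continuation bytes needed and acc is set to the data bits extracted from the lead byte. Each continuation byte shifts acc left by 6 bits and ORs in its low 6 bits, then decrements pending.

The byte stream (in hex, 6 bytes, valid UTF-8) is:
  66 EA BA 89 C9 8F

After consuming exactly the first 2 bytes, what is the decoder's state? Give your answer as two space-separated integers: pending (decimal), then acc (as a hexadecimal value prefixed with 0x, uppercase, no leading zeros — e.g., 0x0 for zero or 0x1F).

Answer: 2 0xA

Derivation:
Byte[0]=66: 1-byte. pending=0, acc=0x0
Byte[1]=EA: 3-byte lead. pending=2, acc=0xA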